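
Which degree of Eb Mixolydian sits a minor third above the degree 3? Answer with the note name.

The scale is Eb F G Ab Bb C Db.
The degree 3 is G; a minor third above that is Bb — scale degree 5.

Bb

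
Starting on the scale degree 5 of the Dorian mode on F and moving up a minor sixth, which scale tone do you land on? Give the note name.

The scale is F G Ab Bb C D Eb.
The scale degree 5 is C; a minor sixth above that is Ab — scale degree 3.

Ab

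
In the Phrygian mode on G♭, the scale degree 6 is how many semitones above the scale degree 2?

The scale is G♭ A𝄫 B𝄫 C♭ D♭ E𝄫 F♭.
A𝄫 up to E𝄫 is a perfect fifth — 7 semitones.

7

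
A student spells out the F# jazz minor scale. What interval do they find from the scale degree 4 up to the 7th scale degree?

Spelling the F# jazz minor scale: F# G# A B C# D# E#.
That puts B below E#.
B up to E# is 6 semitones, a half step wider than a perfect fourth, so the interval is augmented.

augmented 4th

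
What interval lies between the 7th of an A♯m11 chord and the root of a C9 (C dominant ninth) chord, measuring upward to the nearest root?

diminished fourth

A♯m11 has G♯ as its 7th, and C9 (C dominant ninth) has C as its root.
G♯ up to C is 4 semitones, a half step narrower than a perfect fourth, so the interval is diminished.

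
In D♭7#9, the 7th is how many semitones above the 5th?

3

D♭7#9 (D♭ dominant seventh sharp nine): D♭-F-A♭-C♭-E.
A♭ to C♭ is a minor third: 3 semitones.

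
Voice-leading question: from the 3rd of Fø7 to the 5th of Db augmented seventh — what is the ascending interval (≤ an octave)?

A1

Fø7 has Ab as its 3rd, and Db augmented seventh has A as its 5th.
From Ab to A: 1 semitone over a unison = augmented.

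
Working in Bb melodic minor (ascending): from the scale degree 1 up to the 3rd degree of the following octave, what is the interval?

minor tenth

Bb melodic minor: Bb C Db Eb F G A.
The scale degree 1 is Bb and the 3rd scale degree (up an octave) is Db.
10 letter names make it a tenth; at 15 semitones (a half step narrower than major) the quality is minor.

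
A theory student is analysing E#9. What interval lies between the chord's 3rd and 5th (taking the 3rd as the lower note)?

E#9: E#–G##–B#–D#–F##.
The 3rd is G## and the 5th is B#.
3 letter names make it a third; at 3 semitones (a half step narrower than major) the quality is minor.

m3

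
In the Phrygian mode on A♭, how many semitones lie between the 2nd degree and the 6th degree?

7

The scale is A♭ B𝄫 C♭ D♭ E♭ F♭ G♭.
B𝄫 up to F♭ is a perfect fifth — 7 semitones.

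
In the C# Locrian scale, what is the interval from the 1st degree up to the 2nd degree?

minor second

Spelling the C# Locrian scale: C# D E F# G A B.
1st degree = C#; 2nd degree = D.
C# up to D is 1 semitone, a half step narrower than a major second, so the interval is minor.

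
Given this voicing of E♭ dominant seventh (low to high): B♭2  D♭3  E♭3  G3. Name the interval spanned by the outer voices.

The outer voices are B♭2 and G3.
From B♭ to G is 9 semitones, exactly the major sixth.

M6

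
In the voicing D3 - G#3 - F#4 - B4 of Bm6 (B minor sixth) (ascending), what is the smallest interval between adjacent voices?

perfect fourth

Adjacent intervals: D3→G#3 = augmented fourth; G#3→F#4 = minor seventh; F#4→B4 = perfect fourth.
The smallest is F#4 to B4, a perfect fourth (5 semitones).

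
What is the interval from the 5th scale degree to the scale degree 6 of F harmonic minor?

The scale runs F G A♭ B♭ C D♭ E.
The 5th scale degree is C and the scale degree 6 is D♭.
From C to D♭: 1 semitone over a second = minor.

minor 2nd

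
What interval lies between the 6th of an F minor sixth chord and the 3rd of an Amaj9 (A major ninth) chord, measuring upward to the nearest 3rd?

major seventh

F minor sixth has D as its 6th, and Amaj9 (A major ninth) has C# as its 3rd.
D up to C# spans 7 letter names and 11 semitones — a major seventh.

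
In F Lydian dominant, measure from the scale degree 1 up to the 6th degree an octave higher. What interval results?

major thirteenth

Spelling F Lydian dominant: F G A B C D Eb.
Scale degree 1 = F; scale degree 6 (up an octave) = D.
F up to D spans 13 letter names and 21 semitones — a major thirteenth.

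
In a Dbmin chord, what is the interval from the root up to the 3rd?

Spelling the chord: Db Fb Ab.
That puts Db below Fb.
From Db to Fb: 3 semitones over a third = minor.

minor third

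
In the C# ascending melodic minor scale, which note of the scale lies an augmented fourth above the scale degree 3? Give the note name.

The scale is C# D# E F# G# A# B#.
The scale degree 3 is E; an augmented fourth above that is A# — scale degree 6.

A#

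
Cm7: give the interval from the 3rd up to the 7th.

Spelling the chord: C–E♭–G–B♭.
3rd = E♭; 7th = B♭.
Counting 5 letters and 7 half steps from E♭ gives a perfect fifth.

perfect fifth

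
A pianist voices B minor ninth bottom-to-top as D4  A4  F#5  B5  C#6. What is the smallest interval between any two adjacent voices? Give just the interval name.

major second

Adjacent intervals: D4→A4 = perfect fifth; A4→F#5 = major sixth; F#5→B5 = perfect fourth; B5→C#6 = major second.
The smallest is B5 to C#6, a major second (2 semitones).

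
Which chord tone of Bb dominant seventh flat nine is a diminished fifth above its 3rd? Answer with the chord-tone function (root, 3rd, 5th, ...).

7th

Bb dominant seventh flat nine is spelled Bb D F Ab Cb.
The 3rd is D. A diminished fifth above D is Ab.
Ab is the chord's 7th.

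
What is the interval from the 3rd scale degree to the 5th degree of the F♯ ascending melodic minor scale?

Spelling the F♯ ascending melodic minor scale: F♯ G♯ A B C♯ D♯ E♯.
That puts A below C♯.
Counting 3 letters and 4 half steps from A gives a major third.

major third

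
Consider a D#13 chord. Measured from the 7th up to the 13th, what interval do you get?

M7

Spelling the chord: D# F## A# C# E# B#.
So we need the interval from C# up to B#.
From C# to B# is 11 semitones, exactly the major seventh.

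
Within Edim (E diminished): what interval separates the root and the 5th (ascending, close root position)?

diminished fifth

Spelling the chord: E-G-Bb.
Root = E; 5th = Bb.
E up to Bb is 6 semitones, a half step narrower than a perfect fifth, so the interval is diminished.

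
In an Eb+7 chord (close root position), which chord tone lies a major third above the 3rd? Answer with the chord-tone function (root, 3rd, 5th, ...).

5th

The chord tones of Eb augmented seventh are Eb–G–B–Db.
The 3rd is G. A major third above G is B.
B is the chord's 5th.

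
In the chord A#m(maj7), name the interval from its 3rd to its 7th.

The chord tones of A#m(maj7) are A#-C#-E#-G##.
3rd = C#; 7th = G##.
From C# to G##: 8 semitones over a fifth = augmented.

augmented fifth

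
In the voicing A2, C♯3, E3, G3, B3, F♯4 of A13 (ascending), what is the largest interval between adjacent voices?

perfect 5th

Adjacent intervals: A2→C♯3 = major third; C♯3→E3 = minor third; E3→G3 = minor third; G3→B3 = major third; B3→F♯4 = perfect fifth.
The largest is B3 to F♯4, a perfect fifth (7 semitones).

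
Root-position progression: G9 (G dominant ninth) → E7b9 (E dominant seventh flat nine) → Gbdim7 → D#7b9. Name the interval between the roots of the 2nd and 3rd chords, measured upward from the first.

The roots are E and Gb.
3 letter names make it a third; at 2 semitones (a whole step narrower than major) the quality is diminished.

diminished 3rd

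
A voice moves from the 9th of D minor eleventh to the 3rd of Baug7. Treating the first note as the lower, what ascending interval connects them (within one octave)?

major seventh

The 9th of D minor eleventh is E; the 3rd of Baug7 is D#.
Counting 7 letters and 11 half steps from E gives a major seventh.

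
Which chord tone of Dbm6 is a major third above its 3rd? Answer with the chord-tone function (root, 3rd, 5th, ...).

5th

Dbm6 is spelled Db, Fb, Ab, Bb.
The 3rd is Fb. A major third above Fb is Ab.
Ab is the chord's 5th.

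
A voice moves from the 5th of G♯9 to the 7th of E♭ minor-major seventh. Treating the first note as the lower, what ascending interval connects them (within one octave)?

G♯9 has D♯ as its 5th, and E♭ minor-major seventh has D as its 7th.
8 letter names make it an octave; at 11 semitones (a half step narrower than perfect) the quality is diminished.

diminished octave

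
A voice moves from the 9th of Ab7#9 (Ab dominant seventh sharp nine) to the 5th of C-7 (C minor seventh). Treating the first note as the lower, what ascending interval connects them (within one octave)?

minor sixth

The 9th of Ab7#9 (Ab dominant seventh sharp nine) is B; the 5th of C-7 (C minor seventh) is G.
From B to G: 8 semitones over a sixth = minor.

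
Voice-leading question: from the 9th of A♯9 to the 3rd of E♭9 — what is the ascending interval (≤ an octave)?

diminished 6th

The 9th of A♯9 is B♯; the 3rd of E♭9 is G.
From B♯ to G: 7 semitones over a sixth = diminished.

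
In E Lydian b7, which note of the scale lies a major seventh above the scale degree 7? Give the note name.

The scale is E F♯ G♯ A♯ B C♯ D.
The scale degree 7 is D; a major seventh above that is C♯ — scale degree 6.

C#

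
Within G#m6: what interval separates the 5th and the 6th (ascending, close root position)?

The chord tones of G#min6 (G# minor sixth) are G#–B–D#–E#.
5th = D#; 6th = E#.
Counting 2 letters and 2 half steps from D# gives a major second.

major second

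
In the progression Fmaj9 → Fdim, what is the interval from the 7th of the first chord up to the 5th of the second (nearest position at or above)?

Fmaj9 has E as its 7th, and Fdim has Cb as its 5th.
6 letter names make it a sixth; at 7 semitones (a whole step narrower than major) the quality is diminished.

diminished sixth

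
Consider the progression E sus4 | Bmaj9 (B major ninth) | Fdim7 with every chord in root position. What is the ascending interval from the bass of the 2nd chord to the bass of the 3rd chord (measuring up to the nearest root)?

The roots are B and F.
B up to F is 6 semitones, a half step narrower than a perfect fifth, so the interval is diminished.

diminished 5th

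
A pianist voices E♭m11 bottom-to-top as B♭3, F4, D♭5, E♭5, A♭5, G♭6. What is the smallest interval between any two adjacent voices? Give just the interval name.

Adjacent intervals: B♭3→F4 = perfect fifth; F4→D♭5 = minor sixth; D♭5→E♭5 = major second; E♭5→A♭5 = perfect fourth; A♭5→G♭6 = minor seventh.
The smallest is D♭5 to E♭5, a major second (2 semitones).

major 2nd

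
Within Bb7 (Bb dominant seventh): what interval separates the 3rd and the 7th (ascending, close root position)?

d5

The chord tones of Bb7 are Bb–D–F–Ab.
The 3rd is D and the 7th is Ab.
5 letter names make it a fifth; at 6 semitones (a half step narrower than perfect) the quality is diminished.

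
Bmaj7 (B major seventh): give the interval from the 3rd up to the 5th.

minor third

BΔ7: B D♯ F♯ A♯.
So we need the interval from D♯ up to F♯.
From D♯ to F♯: 3 semitones over a third = minor.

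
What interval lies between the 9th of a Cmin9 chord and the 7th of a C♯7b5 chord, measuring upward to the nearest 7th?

major 6th

The 9th of Cmin9 is D; the 7th of C♯7b5 is B.
Counting 6 letters and 9 half steps from D gives a major sixth.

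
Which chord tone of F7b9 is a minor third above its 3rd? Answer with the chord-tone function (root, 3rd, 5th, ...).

5th

Spelling the chord: F A C Eb Gb.
The 3rd is A. A minor third above A is C.
C is the chord's 5th.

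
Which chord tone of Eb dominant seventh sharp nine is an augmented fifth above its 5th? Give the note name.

F#

The chord tones of Eb7#9 (Eb dominant seventh sharp nine) are Eb G Bb Db F#.
The 5th is Bb. An augmented fifth above Bb is F#.
F# is the chord's 9th.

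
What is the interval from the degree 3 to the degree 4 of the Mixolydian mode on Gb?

Gb mixolydian: Gb Ab Bb Cb Db Eb Fb.
Degree 3 = Bb; 4th degree = Cb.
From Bb to Cb: 1 semitone over a second = minor.

minor second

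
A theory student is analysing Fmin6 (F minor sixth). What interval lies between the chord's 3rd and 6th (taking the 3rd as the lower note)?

F minor sixth is spelled F Ab C D.
That puts Ab below D.
From Ab to D: 6 semitones over a fourth = augmented.

augmented fourth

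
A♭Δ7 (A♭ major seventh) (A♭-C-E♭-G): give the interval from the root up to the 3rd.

The root is A♭ and the 3rd is C.
From A♭ to C is 4 semitones, exactly the major third.

major third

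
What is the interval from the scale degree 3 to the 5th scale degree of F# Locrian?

minor third

The scale runs F# G A B C D E.
The scale degree 3 is A and the 5th scale degree is C.
3 letter names make it a third; at 3 semitones (a half step narrower than major) the quality is minor.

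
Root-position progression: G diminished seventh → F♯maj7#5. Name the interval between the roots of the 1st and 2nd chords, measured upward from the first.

major 7th

The roots are G and F♯.
Counting 7 letters and 11 half steps from G gives a major seventh.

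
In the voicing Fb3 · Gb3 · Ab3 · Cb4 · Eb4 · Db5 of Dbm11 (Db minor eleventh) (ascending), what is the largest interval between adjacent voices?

Adjacent intervals: Fb3→Gb3 = major second; Gb3→Ab3 = major second; Ab3→Cb4 = minor third; Cb4→Eb4 = major third; Eb4→Db5 = minor seventh.
The largest is Eb4 to Db5, a minor seventh (10 semitones).

minor 7th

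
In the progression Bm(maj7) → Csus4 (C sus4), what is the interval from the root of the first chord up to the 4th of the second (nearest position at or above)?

Bm(maj7) has B as its root, and Csus4 (C sus4) has F as its 4th.
From B to F: 6 semitones over a fifth = diminished.

d5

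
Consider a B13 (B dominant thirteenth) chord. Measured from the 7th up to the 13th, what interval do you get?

M7

Spelling the chord: B–D#–F#–A–C#–G#.
7th = A; 13th = G#.
From A to G# is 11 semitones, exactly the major seventh.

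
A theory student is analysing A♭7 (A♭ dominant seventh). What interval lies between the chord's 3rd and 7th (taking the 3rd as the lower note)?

diminished 5th

The chord tones of A♭7 are A♭ C E♭ G♭.
3rd = C; 7th = G♭.
From C to G♭: 6 semitones over a fifth = diminished.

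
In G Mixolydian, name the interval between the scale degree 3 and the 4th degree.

minor second

G mixolydian: G A B C D E F.
That puts B below C.
2 letter names make it a second; at 1 semitone (a half step narrower than major) the quality is minor.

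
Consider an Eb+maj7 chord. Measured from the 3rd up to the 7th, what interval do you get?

P5

Eb+maj7 (Eb augmented major seventh) is spelled Eb, G, B, D.
3rd = G; 7th = D.
G up to D spans 5 letter names and 7 semitones — a perfect fifth.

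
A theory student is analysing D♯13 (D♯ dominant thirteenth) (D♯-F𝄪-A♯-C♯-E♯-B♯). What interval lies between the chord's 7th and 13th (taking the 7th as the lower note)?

So we need the interval from C♯ up to B♯.
C♯ up to B♯ spans 7 letter names and 11 semitones — a major seventh.

major seventh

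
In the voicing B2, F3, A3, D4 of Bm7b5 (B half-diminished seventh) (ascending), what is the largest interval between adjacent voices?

Adjacent intervals: B2→F3 = diminished fifth; F3→A3 = major third; A3→D4 = perfect fourth.
The largest is B2 to F3, a diminished fifth (6 semitones).

diminished fifth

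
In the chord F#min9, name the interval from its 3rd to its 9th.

major 7th

F#min9 (F# minor ninth) is spelled F#-A-C#-E-G#.
So we need the interval from A up to G#.
Counting 7 letters and 11 half steps from A gives a major seventh.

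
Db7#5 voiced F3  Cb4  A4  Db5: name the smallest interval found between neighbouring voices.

Adjacent intervals: F3→Cb4 = diminished fifth; Cb4→A4 = augmented sixth; A4→Db5 = diminished fourth.
The smallest is A4 to Db5, a diminished fourth (4 semitones).

diminished fourth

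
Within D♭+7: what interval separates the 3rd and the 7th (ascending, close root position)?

diminished 5th

D♭7#5 is spelled D♭ F A C♭.
That puts F below C♭.
5 letter names make it a fifth; at 6 semitones (a half step narrower than perfect) the quality is diminished.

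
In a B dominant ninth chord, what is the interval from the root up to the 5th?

perfect fifth

B9 is spelled B D♯ F♯ A C♯.
So we need the interval from B up to F♯.
B up to F♯ spans 5 letter names and 7 semitones — a perfect fifth.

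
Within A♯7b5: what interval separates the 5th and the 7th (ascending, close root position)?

Spelling the chord: A♯ C𝄪 E G♯.
That puts E below G♯.
E up to G♯ spans 3 letter names and 4 semitones — a major third.

M3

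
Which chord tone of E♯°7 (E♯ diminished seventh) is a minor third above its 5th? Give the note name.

D

E♯dim7 (E♯ diminished seventh) is spelled E♯ G♯ B D.
The 5th is B. A minor third above B is D.
D is the chord's 7th.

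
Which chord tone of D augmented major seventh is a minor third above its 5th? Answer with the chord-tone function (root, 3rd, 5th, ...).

D+maj7: D, F♯, A♯, C♯.
The 5th is A♯. A minor third above A♯ is C♯.
C♯ is the chord's 7th.

7th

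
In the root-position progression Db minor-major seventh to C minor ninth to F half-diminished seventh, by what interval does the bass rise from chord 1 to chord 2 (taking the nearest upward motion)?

The roots are Db and C.
Counting 7 letters and 11 half steps from Db gives a major seventh.

M7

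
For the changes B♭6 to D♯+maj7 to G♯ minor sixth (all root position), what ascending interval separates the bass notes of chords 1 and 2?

A3

The roots are B♭ and D♯.
From B♭ to D♯: 5 semitones over a third = augmented.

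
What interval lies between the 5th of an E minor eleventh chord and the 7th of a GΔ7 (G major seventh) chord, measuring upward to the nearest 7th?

The 5th of E minor eleventh is B; the 7th of GΔ7 (G major seventh) is F#.
B up to F# spans 5 letter names and 7 semitones — a perfect fifth.

perfect fifth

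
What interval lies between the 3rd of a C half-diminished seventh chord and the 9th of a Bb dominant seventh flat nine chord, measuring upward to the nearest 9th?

The 3rd of C half-diminished seventh is Eb; the 9th of Bb dominant seventh flat nine is Cb.
From Eb to Cb: 8 semitones over a sixth = minor.

minor sixth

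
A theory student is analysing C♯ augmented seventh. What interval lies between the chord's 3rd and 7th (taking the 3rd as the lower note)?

The chord tones of C♯7#5 are C♯–E♯–G𝄪–B.
That puts E♯ below B.
5 letter names make it a fifth; at 6 semitones (a half step narrower than perfect) the quality is diminished.
This 3–7 tritone is the characteristic tension at the heart of the dominant sound.

diminished 5th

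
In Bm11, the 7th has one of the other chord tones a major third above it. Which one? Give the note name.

C#

Bm11 is spelled B-D-F♯-A-C♯-E.
The 7th is A. A major third above A is C♯.
C♯ is the chord's 9th.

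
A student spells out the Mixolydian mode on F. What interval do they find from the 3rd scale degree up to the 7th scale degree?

The scale runs F G A Bb C D Eb.
The 3rd scale degree is A and the scale degree 7 is Eb.
A up to Eb is 6 semitones, a half step narrower than a perfect fifth, so the interval is diminished.

diminished fifth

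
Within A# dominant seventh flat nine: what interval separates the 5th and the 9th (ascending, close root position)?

A#7b9 (A# dominant seventh flat nine): A#-C##-E#-G#-B.
The 5th is E# and the 9th is B.
5 letter names make it a fifth; at 6 semitones (a half step narrower than perfect) the quality is diminished.

diminished fifth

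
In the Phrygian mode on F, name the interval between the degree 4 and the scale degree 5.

major 2nd

The scale runs F Gb Ab Bb C Db Eb.
That puts Bb below C.
From Bb to C is 2 semitones, exactly the major second.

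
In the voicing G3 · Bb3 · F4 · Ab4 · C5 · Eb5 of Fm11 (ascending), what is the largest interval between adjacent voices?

Adjacent intervals: G3→Bb3 = minor third; Bb3→F4 = perfect fifth; F4→Ab4 = minor third; Ab4→C5 = major third; C5→Eb5 = minor third.
The largest is Bb3 to F4, a perfect fifth (7 semitones).

perfect fifth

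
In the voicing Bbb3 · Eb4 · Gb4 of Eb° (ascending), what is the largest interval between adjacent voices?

augmented fourth

Adjacent intervals: Bbb3→Eb4 = augmented fourth; Eb4→Gb4 = minor third.
The largest is Bbb3 to Eb4, an augmented fourth (6 semitones).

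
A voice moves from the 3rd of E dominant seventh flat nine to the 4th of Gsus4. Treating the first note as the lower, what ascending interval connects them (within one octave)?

diminished fourth

E dominant seventh flat nine has G♯ as its 3rd, and Gsus4 has C as its 4th.
G♯ up to C is 4 semitones, a half step narrower than a perfect fourth, so the interval is diminished.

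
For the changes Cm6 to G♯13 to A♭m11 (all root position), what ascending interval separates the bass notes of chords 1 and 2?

The roots are C and G♯.
5 letter names make it a fifth; at 8 semitones (a half step wider than perfect) the quality is augmented.

augmented 5th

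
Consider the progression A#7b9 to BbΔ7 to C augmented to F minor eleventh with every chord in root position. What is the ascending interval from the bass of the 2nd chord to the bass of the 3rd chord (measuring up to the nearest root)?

The roots are Bb and C.
Bb up to C spans 2 letter names and 2 semitones — a major second.

major second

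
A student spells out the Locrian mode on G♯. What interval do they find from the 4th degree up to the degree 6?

G♯ locrian: G♯ A B C♯ D E F♯.
4th degree = C♯; degree 6 = E.
C♯ up to E is 3 semitones, a half step narrower than a major third, so the interval is minor.

minor third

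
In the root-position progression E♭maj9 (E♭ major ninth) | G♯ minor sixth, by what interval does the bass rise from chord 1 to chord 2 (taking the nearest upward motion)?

augmented 3rd

The roots are E♭ and G♯.
3 letter names make it a third; at 5 semitones (a half step wider than major) the quality is augmented.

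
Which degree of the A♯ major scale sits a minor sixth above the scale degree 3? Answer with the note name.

The scale is A♯ B♯ C𝄪 D♯ E♯ F𝄪 G𝄪.
The scale degree 3 is C𝄪; a minor sixth above that is A♯ — scale degree 1.

A#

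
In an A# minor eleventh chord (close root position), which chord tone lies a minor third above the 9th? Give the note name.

A#m11 is spelled A#, C#, E#, G#, B#, D#.
The 9th is B#. A minor third above B# is D#.
D# is the chord's 11th.

D#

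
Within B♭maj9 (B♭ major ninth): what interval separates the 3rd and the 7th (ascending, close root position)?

perfect fifth

The chord tones of B♭ major ninth are B♭–D–F–A–C.
That puts D below A.
From D to A is 7 semitones, exactly the perfect fifth.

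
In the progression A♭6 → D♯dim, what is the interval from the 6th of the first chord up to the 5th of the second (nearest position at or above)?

The 6th of A♭6 is F; the 5th of D♯dim is A.
From F to A is 4 semitones, exactly the major third.

major third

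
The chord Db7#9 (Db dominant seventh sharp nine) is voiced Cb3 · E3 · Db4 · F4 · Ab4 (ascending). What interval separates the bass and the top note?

The outer voices are Cb3 and Ab4.
From Cb to Ab is 21 semitones, exactly the major thirteenth.

major 13th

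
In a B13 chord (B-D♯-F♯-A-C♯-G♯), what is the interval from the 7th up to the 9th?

M3

7th = A; 9th = C♯.
From A to C♯ is 4 semitones, exactly the major third.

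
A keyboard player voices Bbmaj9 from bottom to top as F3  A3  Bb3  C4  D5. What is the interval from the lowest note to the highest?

M13

The outer voices are F3 and D5.
Counting 13 letters and 21 half steps from F gives a major thirteenth.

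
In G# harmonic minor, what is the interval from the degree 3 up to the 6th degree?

G# harmonic minor: G# A# B C# D# E F##.
The degree 3 is B and the 6th degree is E.
Counting 4 letters and 5 half steps from B gives a perfect fourth.

perfect fourth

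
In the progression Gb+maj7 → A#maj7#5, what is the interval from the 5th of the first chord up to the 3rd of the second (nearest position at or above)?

augmented seventh

The 5th of Gb+maj7 is D; the 3rd of A#maj7#5 is C##.
From D to C##: 12 semitones over a seventh = augmented.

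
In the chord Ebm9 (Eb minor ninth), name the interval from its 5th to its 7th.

minor third

Spelling the chord: Eb-Gb-Bb-Db-F.
5th = Bb; 7th = Db.
From Bb to Db: 3 semitones over a third = minor.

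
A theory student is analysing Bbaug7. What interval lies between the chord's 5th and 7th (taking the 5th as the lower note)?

diminished third

Spelling the chord: Bb–D–F#–Ab.
The 5th is F# and the 7th is Ab.
From F# to Ab: 2 semitones over a third = diminished.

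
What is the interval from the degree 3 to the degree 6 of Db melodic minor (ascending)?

The scale runs Db Eb Fb Gb Ab Bb C.
Degree 3 = Fb; 6th degree = Bb.
Fb up to Bb is 6 semitones, a half step wider than a perfect fourth, so the interval is augmented.

augmented 4th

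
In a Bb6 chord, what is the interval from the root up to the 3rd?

major third

Spelling the chord: Bb-D-F-G.
The root is Bb and the 3rd is D.
Bb up to D spans 3 letter names and 4 semitones — a major third.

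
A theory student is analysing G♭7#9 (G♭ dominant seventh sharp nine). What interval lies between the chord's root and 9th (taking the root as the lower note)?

A9

G♭7#9 is spelled G♭ B♭ D♭ F♭ A.
So we need the interval from G♭ up to A.
9 letter names make it a ninth; at 15 semitones (a half step wider than major) the quality is augmented.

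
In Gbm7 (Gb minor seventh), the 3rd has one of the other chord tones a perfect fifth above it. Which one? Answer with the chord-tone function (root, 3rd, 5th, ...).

The chord tones of Gbmin7 (Gb minor seventh) are Gb Bbb Db Fb.
The 3rd is Bbb. A perfect fifth above Bbb is Fb.
Fb is the chord's 7th.

7th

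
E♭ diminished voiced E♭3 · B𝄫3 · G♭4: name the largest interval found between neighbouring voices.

Adjacent intervals: E♭3→B𝄫3 = diminished fifth; B𝄫3→G♭4 = major sixth.
The largest is B𝄫3 to G♭4, a major sixth (9 semitones).

major sixth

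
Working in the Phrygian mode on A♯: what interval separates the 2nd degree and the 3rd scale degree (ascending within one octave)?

M2

A♯ phrygian: A♯ B C♯ D♯ E♯ F♯ G♯.
2nd degree = B; scale degree 3 = C♯.
B up to C♯ spans 2 letter names and 2 semitones — a major second.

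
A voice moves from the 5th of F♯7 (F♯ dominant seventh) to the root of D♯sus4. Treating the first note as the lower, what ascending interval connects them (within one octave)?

The 5th of F♯7 (F♯ dominant seventh) is C♯; the root of D♯sus4 is D♯.
Counting 2 letters and 2 half steps from C♯ gives a major second.

major second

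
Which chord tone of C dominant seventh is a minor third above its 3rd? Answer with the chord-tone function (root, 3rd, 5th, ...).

Spelling the chord: C–E–G–B♭.
The 3rd is E. A minor third above E is G.
G is the chord's 5th.

5th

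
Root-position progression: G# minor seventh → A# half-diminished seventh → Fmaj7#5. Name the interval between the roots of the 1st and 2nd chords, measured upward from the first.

major second

The roots are G# and A#.
G# up to A# spans 2 letter names and 2 semitones — a major second.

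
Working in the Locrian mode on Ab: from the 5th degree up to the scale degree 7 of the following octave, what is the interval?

major 10th

The scale runs Ab Bbb Cb Db Ebb Fb Gb.
5th degree = Ebb; degree 7 (up an octave) = Gb.
Counting 10 letters and 16 half steps from Ebb gives a major tenth.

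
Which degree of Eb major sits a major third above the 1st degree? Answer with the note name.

G

The scale is Eb F G Ab Bb C D.
The 1st degree is Eb; a major third above that is G — scale degree 3.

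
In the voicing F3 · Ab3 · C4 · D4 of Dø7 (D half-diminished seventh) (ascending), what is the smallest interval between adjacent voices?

major 2nd

Adjacent intervals: F3→Ab3 = minor third; Ab3→C4 = major third; C4→D4 = major second.
The smallest is C4 to D4, a major second (2 semitones).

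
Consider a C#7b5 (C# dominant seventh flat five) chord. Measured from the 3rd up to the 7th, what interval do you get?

diminished fifth

The chord tones of C#7b5 (C# dominant seventh flat five) are C#-E#-G-B.
The 3rd is E# and the 7th is B.
5 letter names make it a fifth; at 6 semitones (a half step narrower than perfect) the quality is diminished.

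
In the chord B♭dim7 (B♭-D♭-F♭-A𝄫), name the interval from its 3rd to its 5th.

m3

That puts D♭ below F♭.
From D♭ to F♭: 3 semitones over a third = minor.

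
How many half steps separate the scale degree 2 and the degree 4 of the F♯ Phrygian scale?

The scale is F♯ G A B C♯ D E.
G up to B is a major third — 4 semitones.

4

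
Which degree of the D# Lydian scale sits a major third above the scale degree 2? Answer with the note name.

G##

The scale is D# E# F## G## A# B# C##.
The scale degree 2 is E#; a major third above that is G## — scale degree 4.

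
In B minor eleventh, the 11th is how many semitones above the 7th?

7

Bm11: B-D-F#-A-C#-E.
A to E is a perfect fifth: 7 semitones.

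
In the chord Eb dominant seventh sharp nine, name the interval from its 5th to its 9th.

A5

Spelling the chord: Eb–G–Bb–Db–F#.
That puts Bb below F#.
Bb up to F# is 8 semitones, a half step wider than a perfect fifth, so the interval is augmented.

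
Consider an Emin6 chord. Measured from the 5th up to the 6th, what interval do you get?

major second

Spelling the chord: E G B C#.
5th = B; 6th = C#.
B up to C# spans 2 letter names and 2 semitones — a major second.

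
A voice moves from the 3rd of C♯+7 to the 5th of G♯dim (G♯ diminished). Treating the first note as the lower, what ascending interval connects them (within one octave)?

diminished seventh

C♯+7 has E♯ as its 3rd, and G♯dim (G♯ diminished) has D as its 5th.
From E♯ to D: 9 semitones over a seventh = diminished.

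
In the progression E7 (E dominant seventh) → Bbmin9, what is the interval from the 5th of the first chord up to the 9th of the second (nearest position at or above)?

minor second

The 5th of E7 (E dominant seventh) is B; the 9th of Bbmin9 is C.
2 letter names make it a second; at 1 semitone (a half step narrower than major) the quality is minor.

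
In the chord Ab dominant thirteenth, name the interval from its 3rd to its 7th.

diminished 5th

Ab13 is spelled Ab, C, Eb, Gb, Bb, F.
So we need the interval from C up to Gb.
From C to Gb: 6 semitones over a fifth = diminished.
That tritone between 3rd and 7th is what gives the dominant seventh its pull toward resolution.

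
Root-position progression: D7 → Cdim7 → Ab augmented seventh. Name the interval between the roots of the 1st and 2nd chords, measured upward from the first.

The roots are D and C.
D up to C is 10 semitones, a half step narrower than a major seventh, so the interval is minor.

minor seventh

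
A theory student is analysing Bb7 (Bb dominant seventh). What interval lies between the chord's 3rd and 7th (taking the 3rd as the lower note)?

diminished fifth

Spelling the chord: Bb, D, F, Ab.
3rd = D; 7th = Ab.
From D to Ab: 6 semitones over a fifth = diminished.
That tritone between 3rd and 7th is what gives the dominant seventh its pull toward resolution.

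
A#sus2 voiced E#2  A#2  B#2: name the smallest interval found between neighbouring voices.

major second

Adjacent intervals: E#2→A#2 = perfect fourth; A#2→B#2 = major second.
The smallest is A#2 to B#2, a major second (2 semitones).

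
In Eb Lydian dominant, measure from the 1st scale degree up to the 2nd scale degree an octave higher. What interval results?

The scale runs Eb F G A Bb C Db.
The 1st scale degree is Eb and the scale degree 2 (up an octave) is F.
Eb up to F spans 9 letter names and 14 semitones — a major ninth.

major 9th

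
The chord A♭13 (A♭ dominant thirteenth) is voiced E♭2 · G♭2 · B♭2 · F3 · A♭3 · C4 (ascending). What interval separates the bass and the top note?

The outer voices are E♭2 and C4.
Counting 13 letters and 21 half steps from E♭ gives a major thirteenth.

major thirteenth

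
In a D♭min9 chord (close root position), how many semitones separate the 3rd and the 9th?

D♭min9 is spelled D♭–F♭–A♭–C♭–E♭.
F♭ to E♭ is a major seventh: 11 semitones.

11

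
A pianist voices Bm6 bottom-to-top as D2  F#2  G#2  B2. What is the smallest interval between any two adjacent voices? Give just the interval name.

major 2nd

Adjacent intervals: D2→F#2 = major third; F#2→G#2 = major second; G#2→B2 = minor third.
The smallest is F#2 to G#2, a major second (2 semitones).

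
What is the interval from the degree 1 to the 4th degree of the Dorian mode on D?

perfect fourth

Spelling the Dorian mode on D: D E F G A B C.
That puts D below G.
Counting 4 letters and 5 half steps from D gives a perfect fourth.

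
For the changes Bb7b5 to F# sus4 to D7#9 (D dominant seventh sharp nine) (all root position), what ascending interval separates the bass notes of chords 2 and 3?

The roots are F# and D.
F# up to D is 8 semitones, a half step narrower than a major sixth, so the interval is minor.

minor sixth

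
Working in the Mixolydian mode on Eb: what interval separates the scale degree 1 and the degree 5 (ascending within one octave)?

Eb mixolydian: Eb F G Ab Bb C Db.
Scale degree 1 = Eb; 5th degree = Bb.
Counting 5 letters and 7 half steps from Eb gives a perfect fifth.

P5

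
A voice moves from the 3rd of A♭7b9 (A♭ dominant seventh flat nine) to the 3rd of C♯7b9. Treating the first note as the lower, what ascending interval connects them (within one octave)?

A3

A♭7b9 (A♭ dominant seventh flat nine) has C as its 3rd, and C♯7b9 has E♯ as its 3rd.
C up to E♯ is 5 semitones, a half step wider than a major third, so the interval is augmented.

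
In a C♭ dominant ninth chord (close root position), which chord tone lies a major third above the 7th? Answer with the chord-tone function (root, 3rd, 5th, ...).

9th

C♭ dominant ninth: C♭, E♭, G♭, B𝄫, D♭.
The 7th is B𝄫. A major third above B𝄫 is D♭.
D♭ is the chord's 9th.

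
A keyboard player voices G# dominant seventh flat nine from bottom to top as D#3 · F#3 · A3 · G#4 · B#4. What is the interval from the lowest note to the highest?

The outer voices are D#3 and B#4.
D# up to B# spans 13 letter names and 21 semitones — a major thirteenth.

major thirteenth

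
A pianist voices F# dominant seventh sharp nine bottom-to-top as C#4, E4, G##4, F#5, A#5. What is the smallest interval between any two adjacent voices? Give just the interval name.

minor third

Adjacent intervals: C#4→E4 = minor third; E4→G##4 = augmented third; G##4→F#5 = diminished seventh; F#5→A#5 = major third.
The smallest is C#4 to E4, a minor third (3 semitones).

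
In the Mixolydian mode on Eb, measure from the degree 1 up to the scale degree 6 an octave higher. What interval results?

The scale runs Eb F G Ab Bb C Db.
Degree 1 = Eb; 6th scale degree (up an octave) = C.
From Eb to C is 21 semitones, exactly the major thirteenth.

major thirteenth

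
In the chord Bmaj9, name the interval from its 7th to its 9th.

Bmaj9 is spelled B-D♯-F♯-A♯-C♯.
So we need the interval from A♯ up to C♯.
From A♯ to C♯: 3 semitones over a third = minor.

m3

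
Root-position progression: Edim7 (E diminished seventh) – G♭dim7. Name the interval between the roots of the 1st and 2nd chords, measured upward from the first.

The roots are E and G♭.
From E to G♭: 2 semitones over a third = diminished.

diminished 3rd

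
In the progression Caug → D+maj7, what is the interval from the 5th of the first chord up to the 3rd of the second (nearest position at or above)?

minor 7th

The 5th of Caug is G♯; the 3rd of D+maj7 is F♯.
7 letter names make it a seventh; at 10 semitones (a half step narrower than major) the quality is minor.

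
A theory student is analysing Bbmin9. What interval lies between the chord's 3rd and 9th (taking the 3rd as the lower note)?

The chord tones of Bbm9 are Bb-Db-F-Ab-C.
The 3rd is Db and the 9th is C.
Db up to C spans 7 letter names and 11 semitones — a major seventh.

major seventh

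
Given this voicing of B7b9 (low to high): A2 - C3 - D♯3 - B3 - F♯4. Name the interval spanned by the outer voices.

The outer voices are A2 and F♯4.
From A to F♯ is 21 semitones, exactly the major thirteenth.

major thirteenth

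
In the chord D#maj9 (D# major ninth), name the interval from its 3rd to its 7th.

perfect fifth

D# major ninth: D# F## A# C## E#.
The 3rd is F## and the 7th is C##.
F## up to C## spans 5 letter names and 7 semitones — a perfect fifth.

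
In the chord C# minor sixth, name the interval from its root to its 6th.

The chord tones of C#m6 (C# minor sixth) are C# E G# A#.
So we need the interval from C# up to A#.
From C# to A# is 9 semitones, exactly the major sixth.

major sixth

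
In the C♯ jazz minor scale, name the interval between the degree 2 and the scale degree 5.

The scale runs C♯ D♯ E F♯ G♯ A♯ B♯.
Degree 2 = D♯; degree 5 = G♯.
D♯ up to G♯ spans 4 letter names and 5 semitones — a perfect fourth.

perfect fourth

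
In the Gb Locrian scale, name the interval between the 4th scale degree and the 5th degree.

Spelling the Gb Locrian scale: Gb Abb Bbb Cb Dbb Ebb Fb.
4th scale degree = Cb; 5th degree = Dbb.
Cb up to Dbb is 1 semitone, a half step narrower than a major second, so the interval is minor.

minor 2nd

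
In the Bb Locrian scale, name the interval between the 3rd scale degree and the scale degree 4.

major 2nd

The scale runs Bb Cb Db Eb Fb Gb Ab.
So we need the interval from Db up to Eb.
Counting 2 letters and 2 half steps from Db gives a major second.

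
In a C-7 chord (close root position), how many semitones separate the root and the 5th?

7

Spelling the chord: C Eb G Bb.
C to G is a perfect fifth: 7 semitones.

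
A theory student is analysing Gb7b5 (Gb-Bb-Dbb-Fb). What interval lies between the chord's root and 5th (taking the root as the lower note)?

So we need the interval from Gb up to Dbb.
From Gb to Dbb: 6 semitones over a fifth = diminished.

diminished fifth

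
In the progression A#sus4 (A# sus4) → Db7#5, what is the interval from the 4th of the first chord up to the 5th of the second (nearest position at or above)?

diminished 5th

The 4th of A#sus4 (A# sus4) is D#; the 5th of Db7#5 is A.
D# up to A is 6 semitones, a half step narrower than a perfect fifth, so the interval is diminished.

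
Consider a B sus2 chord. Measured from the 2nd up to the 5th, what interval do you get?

The chord tones of Bsus2 (B sus2) are B-C♯-F♯.
The 2nd is C♯ and the 5th is F♯.
C♯ up to F♯ spans 4 letter names and 5 semitones — a perfect fourth.

perfect fourth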